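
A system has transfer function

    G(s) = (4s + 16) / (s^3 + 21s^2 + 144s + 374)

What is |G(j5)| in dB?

Substitute s = j5: numerator = 16 + j20, denominator = -151 + j595.
|G(j5)| = |16 + j20| / |-151 + j595| = 25.612 / 613.86 ≈ 0.04172.
In decibels: 20·log₁₀(0.04172) ≈ -27.6 dB.

|G(j5)|_dB ≈ -27.6 dB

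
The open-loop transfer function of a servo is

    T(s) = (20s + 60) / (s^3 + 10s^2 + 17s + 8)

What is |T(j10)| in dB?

|T(j10)|_dB ≈ -15.8 dB

Substitute s = j10: numerator = 60 + j200, denominator = -992 - j830.
|T(j10)| = |60 + j200| / |-992 - j830| = 208.81 / 1293.4 ≈ 0.1614.
In decibels: 20·log₁₀(0.1614) ≈ -15.8 dB.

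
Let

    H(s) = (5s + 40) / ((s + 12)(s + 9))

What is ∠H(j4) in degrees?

At s = j4: numerator = 40 + j20, denominator = 92 + j84.
∠H = ∠num − ∠den = 26.565° − (42.397°) = -15.83°.

∠H(j4) ≈ -15.83°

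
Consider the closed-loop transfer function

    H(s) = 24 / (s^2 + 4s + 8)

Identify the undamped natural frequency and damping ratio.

ωₙ ≈ 2.828 rad/s, ζ ≈ 0.7071

Compare the denominator to the standard form s^2 + 2ζωₙs + ωₙ².
ωₙ² = 8, so ωₙ = √8 ≈ 2.828 rad/s.
2ζωₙ = 4, so ζ = 4/(2·√8) ≈ 0.7071.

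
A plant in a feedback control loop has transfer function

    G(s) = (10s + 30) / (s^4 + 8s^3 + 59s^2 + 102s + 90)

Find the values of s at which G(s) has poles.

The poles are the roots of the denominator s^4 + 8s^3 + 59s^2 + 102s + 90 = 0.
No real roots exist; factor into two real quadratics: (s^2 + 6s + 45)(s^2 + 2s + 2) = 0.
Each quadratic gives a conjugate pair via the quadratic formula.

s = -3 ± 6j, -1 ± j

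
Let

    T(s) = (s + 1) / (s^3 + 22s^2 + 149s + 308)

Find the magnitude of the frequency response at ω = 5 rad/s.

Substitute s = j5: numerator = 1 + j5, denominator = -242 + j620.
|T(j5)| = |1 + j5| / |-242 + j620| = 5.0990 / 665.56 ≈ 0.007661.

|T(j5)| ≈ 0.007661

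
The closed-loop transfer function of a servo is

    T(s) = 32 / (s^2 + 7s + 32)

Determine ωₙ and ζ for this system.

Compare the denominator to the standard form s^2 + 2ζωₙs + ωₙ².
ωₙ² = 32, so ωₙ = √32 ≈ 5.657 rad/s.
2ζωₙ = 7, so ζ = 7/(2·√32) ≈ 0.6187.

ωₙ ≈ 5.657 rad/s, ζ ≈ 0.6187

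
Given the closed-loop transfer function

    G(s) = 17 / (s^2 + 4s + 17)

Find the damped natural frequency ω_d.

ω_d ≈ 3.606 rad/s

Comparing s^2 + 4s + 17 to s^2 + 2ζωₙs + ωₙ²: ωₙ = √17 ≈ 4.123 rad/s and ζ = 4/(2·√17) ≈ 0.4851.
ζωₙ = 4/2 = 2, so ω_d = ωₙ√(1−ζ²) = √(ωₙ² − (ζωₙ)²) = √(17 − 2²) = √13 ≈ 3.606 rad/s.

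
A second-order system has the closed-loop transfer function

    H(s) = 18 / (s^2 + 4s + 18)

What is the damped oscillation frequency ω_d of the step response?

ω_d ≈ 3.742 rad/s

Comparing s^2 + 4s + 18 to s^2 + 2ζωₙs + ωₙ²: ωₙ = √18 ≈ 4.243 rad/s and ζ = 4/(2·√18) ≈ 0.4714.
ζωₙ = 4/2 = 2, so ω_d = ωₙ√(1−ζ²) = √(ωₙ² − (ζωₙ)²) = √(18 − 2²) = √14 ≈ 3.742 rad/s.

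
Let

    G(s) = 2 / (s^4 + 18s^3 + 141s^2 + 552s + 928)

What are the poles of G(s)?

The poles are the roots of the denominator s^4 + 18s^3 + 141s^2 + 552s + 928 = 0.
No real roots exist; factor into two real quadratics: (s^2 + 8s + 32)(s^2 + 10s + 29) = 0.
Each quadratic gives a conjugate pair via the quadratic formula.

s = -4 + 4j, -4 - 4j, -5 + 2j, -5 - 2j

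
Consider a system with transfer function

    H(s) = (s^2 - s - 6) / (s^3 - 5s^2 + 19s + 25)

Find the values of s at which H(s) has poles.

s = 3 + 4j, 3 - 4j, -1

The poles are the roots of the denominator s^3 - 5s^2 + 19s + 25 = 0.
Trying s = -1: the polynomial evaluates to 0, so (s + 1) is a factor.
Dividing out leaves s^2 - 6s + 25 = 0.
The quadratic formula then gives s = 3 ± 4j.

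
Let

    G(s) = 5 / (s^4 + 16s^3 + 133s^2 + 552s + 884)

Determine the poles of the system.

The poles are the roots of the denominator s^4 + 16s^3 + 133s^2 + 552s + 884 = 0.
No real roots exist; factor into two real quadratics: (s^2 + 8s + 52)(s^2 + 8s + 17) = 0.
Each quadratic gives a conjugate pair via the quadratic formula.

s = -4 ± 6j, -4 ± j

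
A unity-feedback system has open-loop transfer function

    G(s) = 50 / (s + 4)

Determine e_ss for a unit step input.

G(s) has no poles at the origin.
This is a Type 0 system. Kp = lim_{s→0} G(s) = 50/4 = 25/2.
e_ss = 1/(1 + Kp) = 1/(1 + 25/2) = 2/27 ≈ 0.07407.

e_ss = 0.07407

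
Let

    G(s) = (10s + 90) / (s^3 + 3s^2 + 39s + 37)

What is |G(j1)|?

Substitute s = j1: numerator = 90 + j10, denominator = 34 + j38.
|G(j1)| = |90 + j10| / |34 + j38| = 90.554 / 50.990 ≈ 1.776.

|G(j1)| ≈ 1.776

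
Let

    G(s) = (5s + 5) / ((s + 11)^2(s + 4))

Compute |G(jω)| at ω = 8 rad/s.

|G(j8)| ≈ 0.02436

Substitute s = j8: numerator = 5 + j40, denominator = -1180 + j1160.
|G(j8)| = |5 + j40| / |-1180 + j1160| = 40.311 / 1654.7 ≈ 0.02436.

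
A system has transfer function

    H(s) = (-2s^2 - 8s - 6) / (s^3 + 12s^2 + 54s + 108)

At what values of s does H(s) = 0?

s = -3, -1

Set the numerator to zero: -2s^2 - 8s - 6 = 0, i.e. -2·(s^2 + 4s + 3) = 0.
Factoring: (s + 3)(s + 1) = 0.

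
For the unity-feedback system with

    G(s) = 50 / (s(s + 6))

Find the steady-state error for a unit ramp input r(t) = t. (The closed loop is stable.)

e_ss = 0.1200

G(s) has one pole at the origin.
This is a Type 1 system. Kv = lim_{s→0} s·G(s) = 50/6 = 25/3.
e_ss = 1/Kv = 1/(25/3) = 3/25 ≈ 0.1200.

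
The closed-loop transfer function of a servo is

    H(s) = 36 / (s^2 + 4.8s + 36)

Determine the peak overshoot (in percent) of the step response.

Comparing s^2 + 4.8s + 36 to s^2 + 2ζωₙs + ωₙ²: ωₙ = 6 rad/s and ζ = 4.8/(2·6) = 0.4.
%OS = 100·exp(−πζ/√(1−ζ²)) = 100·exp(−π·0.4/√(1−0.4²)) ≈ 25.4%.

%OS ≈ 25.4%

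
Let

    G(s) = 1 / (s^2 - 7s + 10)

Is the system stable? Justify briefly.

The denominator s^2 - 7s + 10 factors as (s - 2)(s - 5), giving poles at s = 2, 5.
Since the pole(s) at s = 2, 5 lie in the right half-plane, the system is unstable.

unstable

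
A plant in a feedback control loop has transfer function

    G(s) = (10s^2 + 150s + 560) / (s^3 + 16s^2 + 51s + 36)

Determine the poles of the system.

s = -12, -3, -1

The poles are the roots of the denominator s^3 + 16s^2 + 51s + 36 = 0.
Trying s = -12: the polynomial evaluates to 0, so (s + 12) is a factor.
Dividing out leaves s^2 + 4s + 3 = 0.
Factoring the quadratic: (s + 3)(s + 1) = 0.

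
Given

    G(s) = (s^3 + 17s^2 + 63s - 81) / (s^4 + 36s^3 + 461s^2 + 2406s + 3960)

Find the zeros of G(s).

s = -9, -9, 1

Set the numerator to zero: s^3 + 17s^2 + 63s - 81 = 0.
Factoring: (s + 9)^2(s - 1) = 0.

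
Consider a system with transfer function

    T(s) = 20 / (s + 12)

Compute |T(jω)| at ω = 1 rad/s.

|T(j1)| ≈ 1.661

Substitute s = j1: numerator = 20, denominator = 12 + j1.
|T(j1)| = |20| / |12 + j1| = 20 / 12.042 ≈ 1.661.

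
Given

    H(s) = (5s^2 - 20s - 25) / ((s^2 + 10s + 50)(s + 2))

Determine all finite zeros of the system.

s = -1, 5

Set the numerator to zero: 5s^2 - 20s - 25 = 0, i.e. 5·(s^2 - 4s - 5) = 0.
Factoring: (s + 1)(s - 5) = 0.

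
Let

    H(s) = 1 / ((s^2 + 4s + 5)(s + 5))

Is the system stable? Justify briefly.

The poles can be read from the denominator factors: s = -2 + j, -2 - j, -5.
Since all poles lie strictly in the left half-plane, the system is stable.

stable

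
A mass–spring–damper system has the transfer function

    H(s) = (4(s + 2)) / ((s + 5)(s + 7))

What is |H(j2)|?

|H(j2)| ≈ 0.2886

Substitute s = j2: numerator = 8 + j8, denominator = 31 + j24.
|H(j2)| = |8 + j8| / |31 + j24| = 11.314 / 39.205 ≈ 0.2886.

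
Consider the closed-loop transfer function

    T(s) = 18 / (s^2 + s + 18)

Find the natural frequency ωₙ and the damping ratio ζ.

ωₙ ≈ 4.243 rad/s, ζ ≈ 0.1179

Compare the denominator to the standard form s^2 + 2ζωₙs + ωₙ².
ωₙ² = 18, so ωₙ = √18 ≈ 4.243 rad/s.
2ζωₙ = 1, so ζ = 1/(2·√18) ≈ 0.1179.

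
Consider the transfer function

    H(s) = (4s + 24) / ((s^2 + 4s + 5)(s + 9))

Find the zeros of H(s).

s = -6

Set the numerator to zero: 4s + 24 = 0, i.e. 4·(s + 6) = 0.
So s = -6.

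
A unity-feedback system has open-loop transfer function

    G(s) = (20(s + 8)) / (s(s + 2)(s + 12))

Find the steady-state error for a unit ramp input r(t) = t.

e_ss = 0.1500

G(s) has one pole at the origin.
This is a Type 1 system. Kv = lim_{s→0} s·G(s) = 160/24 = 20/3.
e_ss = 1/Kv = 1/(20/3) = 3/20 ≈ 0.1500.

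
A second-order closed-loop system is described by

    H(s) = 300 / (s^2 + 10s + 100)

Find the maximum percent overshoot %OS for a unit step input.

Comparing s^2 + 10s + 100 to s^2 + 2ζωₙs + ωₙ²: ωₙ = 10 rad/s and ζ = 10/(2·10) = 0.5.
%OS = 100·exp(−πζ/√(1−ζ²)) = 100·exp(−π·0.5/√(1−0.5²)) ≈ 16.3%.

%OS ≈ 16.3%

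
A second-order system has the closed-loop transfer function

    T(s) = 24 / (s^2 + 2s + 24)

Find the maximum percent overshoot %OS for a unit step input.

%OS ≈ 51.9%

Comparing s^2 + 2s + 24 to s^2 + 2ζωₙs + ωₙ²: ωₙ = √24 ≈ 4.899 rad/s and ζ = 2/(2·√24) ≈ 0.2041.
%OS = 100·exp(−πζ/√(1−ζ²)) = 100·exp(−π·0.2041/√(1−0.2041²)) ≈ 51.9%.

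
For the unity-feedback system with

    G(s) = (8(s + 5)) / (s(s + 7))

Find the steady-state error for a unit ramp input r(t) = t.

G(s) has one pole at the origin.
This is a Type 1 system. Kv = lim_{s→0} s·G(s) = 40/7.
e_ss = 1/Kv = 1/(40/7) = 7/40 ≈ 0.1750.

e_ss = 0.1750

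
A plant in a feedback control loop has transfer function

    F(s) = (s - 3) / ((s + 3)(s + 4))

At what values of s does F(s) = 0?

Set the numerator to zero: s - 3 = 0.
So s = 3.

s = 3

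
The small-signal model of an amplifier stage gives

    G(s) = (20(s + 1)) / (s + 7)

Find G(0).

Set s = 0: G(0) = (20) / (7) = 20/7.

G(0) = 20/7 ≈ 2.857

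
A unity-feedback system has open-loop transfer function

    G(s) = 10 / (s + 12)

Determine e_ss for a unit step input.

e_ss = 0.5455

G(s) has no poles at the origin.
This is a Type 0 system. Kp = lim_{s→0} G(s) = 10/12 = 5/6.
e_ss = 1/(1 + Kp) = 1/(1 + 5/6) = 6/11 ≈ 0.5455.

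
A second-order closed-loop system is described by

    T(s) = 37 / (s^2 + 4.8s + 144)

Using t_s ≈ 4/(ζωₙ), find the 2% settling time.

Comparing s^2 + 4.8s + 144 to s^2 + 2ζωₙs + ωₙ²: ωₙ = 12 rad/s and ζ = 4.8/(2·12) = 0.2.
ζωₙ = 4.8/2 = 2.4, so t_s ≈ 4/(ζωₙ) = 4/2.4 ≈ 1.667 s.

t_s ≈ 1.667 s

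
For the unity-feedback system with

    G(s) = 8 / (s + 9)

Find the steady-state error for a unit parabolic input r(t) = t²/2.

e_ss = ∞

G(s) has no poles at the origin.
This is a Type 0 system; Ka = lim_{s→0} s^2·G(s) = 0, so the steady-state error for a parabola input is infinite.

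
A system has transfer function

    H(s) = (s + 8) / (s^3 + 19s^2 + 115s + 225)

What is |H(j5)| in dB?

|H(j5)|_dB ≈ -34.7 dB

Substitute s = j5: numerator = 8 + j5, denominator = -250 + j450.
|H(j5)| = |8 + j5| / |-250 + j450| = 9.4340 / 514.78 ≈ 0.01833.
In decibels: 20·log₁₀(0.01833) ≈ -34.7 dB.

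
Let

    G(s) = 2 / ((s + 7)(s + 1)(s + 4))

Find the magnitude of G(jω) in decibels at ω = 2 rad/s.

Substitute s = j2: numerator = 2, denominator = -20 + j70.
|G(j2)| = |2| / |-20 + j70| = 2 / 72.801 ≈ 0.02747.
In decibels: 20·log₁₀(0.02747) ≈ -31.2 dB.

|G(j2)|_dB ≈ -31.2 dB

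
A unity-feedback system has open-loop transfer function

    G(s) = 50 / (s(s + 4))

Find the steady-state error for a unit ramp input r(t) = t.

G(s) has one pole at the origin.
This is a Type 1 system. Kv = lim_{s→0} s·G(s) = 50/4 = 25/2.
e_ss = 1/Kv = 1/(25/2) = 2/25 ≈ 0.08000.

e_ss = 0.08000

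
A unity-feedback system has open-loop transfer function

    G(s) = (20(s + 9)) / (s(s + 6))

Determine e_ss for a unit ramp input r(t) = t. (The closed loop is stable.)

e_ss = 0.03333

G(s) has one pole at the origin.
This is a Type 1 system. Kv = lim_{s→0} s·G(s) = 180/6 = 30.
e_ss = 1/Kv = 1/(30) = 1/30 ≈ 0.03333.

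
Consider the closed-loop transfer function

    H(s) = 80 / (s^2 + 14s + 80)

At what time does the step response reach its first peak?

t_p ≈ 0.5642 s

Comparing s^2 + 14s + 80 to s^2 + 2ζωₙs + ωₙ²: ωₙ = √80 ≈ 8.944 rad/s and ζ = 14/(2·√80) ≈ 0.7826.
ζωₙ = 14/2 = 7, so ω_d = ωₙ√(1−ζ²) = √(ωₙ² − (ζωₙ)²) = √(80 − 7²) = √31 ≈ 5.568 rad/s.
t_p = π/ω_d = π/5.568 ≈ 0.5642 s.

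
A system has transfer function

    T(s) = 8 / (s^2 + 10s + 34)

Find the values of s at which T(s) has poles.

s = -5 ± 3j

The poles are the roots of the denominator s^2 + 10s + 34 = 0.
Using the quadratic formula: s = (-10 ± √(-36))/2 = -5 ± 3j.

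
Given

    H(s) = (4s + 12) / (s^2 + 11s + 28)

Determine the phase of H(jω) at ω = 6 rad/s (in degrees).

∠H(j6) ≈ -33.48°

At s = j6: numerator = 12 + j24, denominator = -8 + j66.
∠H = ∠num − ∠den = 63.435° − (96.911°) = -33.48°.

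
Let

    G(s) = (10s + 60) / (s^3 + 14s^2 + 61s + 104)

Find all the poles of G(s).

The poles are the roots of the denominator s^3 + 14s^2 + 61s + 104 = 0.
Trying s = -8: the polynomial evaluates to 0, so (s + 8) is a factor.
Dividing out leaves s^2 + 6s + 13 = 0.
The quadratic formula then gives s = -3 ± 2j.

s = -3 + 2j, -3 - 2j, -8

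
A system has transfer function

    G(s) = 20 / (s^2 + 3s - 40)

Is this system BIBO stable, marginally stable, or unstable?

The denominator s^2 + 3s - 40 factors as (s + 8)(s - 5), giving poles at s = -8, 5.
Since the pole(s) at s = 5 lie in the right half-plane, the system is unstable.

unstable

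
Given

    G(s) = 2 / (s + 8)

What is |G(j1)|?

Substitute s = j1: numerator = 2, denominator = 8 + j1.
|G(j1)| = |2| / |8 + j1| = 2 / 8.0623 ≈ 0.2481.

|G(j1)| ≈ 0.2481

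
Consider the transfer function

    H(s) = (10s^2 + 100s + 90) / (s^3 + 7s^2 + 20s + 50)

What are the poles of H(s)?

The poles are the roots of the denominator s^3 + 7s^2 + 20s + 50 = 0.
Trying s = -5: the polynomial evaluates to 0, so (s + 5) is a factor.
Dividing out leaves s^2 + 2s + 10 = 0.
The quadratic formula then gives s = -1 ± 3j.

s = -1 ± 3j, -5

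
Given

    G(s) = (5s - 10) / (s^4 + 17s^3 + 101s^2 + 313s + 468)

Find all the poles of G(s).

s = -4, -2 + 3j, -2 - 3j, -9

The poles are the roots of the denominator s^4 + 17s^3 + 101s^2 + 313s + 468 = 0.
Trying s = -4: the polynomial evaluates to 0, so (s + 4) is a factor.
Dividing out leaves s^3 + 13s^2 + 49s + 117 = 0.
This factors further as (s^2 + 4s + 13)(s + 9) = 0.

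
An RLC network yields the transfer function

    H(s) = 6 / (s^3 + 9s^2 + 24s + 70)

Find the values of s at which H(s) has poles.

s = -7, -1 ± 3j

The poles are the roots of the denominator s^3 + 9s^2 + 24s + 70 = 0.
Trying s = -7: the polynomial evaluates to 0, so (s + 7) is a factor.
Dividing out leaves s^2 + 2s + 10 = 0.
The quadratic formula then gives s = -1 ± 3j.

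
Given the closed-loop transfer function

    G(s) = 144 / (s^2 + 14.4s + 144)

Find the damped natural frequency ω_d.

ω_d = 9.600 rad/s

Comparing s^2 + 14.4s + 144 to s^2 + 2ζωₙs + ωₙ²: ωₙ = 12 rad/s and ζ = 14.4/(2·12) = 0.6.
ζωₙ = 14.4/2 = 7.2, so ω_d = ωₙ√(1−ζ²) = √(ωₙ² − (ζωₙ)²) = √(144 − 7.2²) = √92.16 = 9.600 rad/s.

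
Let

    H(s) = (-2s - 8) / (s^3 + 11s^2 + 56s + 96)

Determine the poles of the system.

The poles are the roots of the denominator s^3 + 11s^2 + 56s + 96 = 0.
Trying s = -3: the polynomial evaluates to 0, so (s + 3) is a factor.
Dividing out leaves s^2 + 8s + 32 = 0.
The quadratic formula then gives s = -4 ± 4j.

s = -4 + 4j, -4 - 4j, -3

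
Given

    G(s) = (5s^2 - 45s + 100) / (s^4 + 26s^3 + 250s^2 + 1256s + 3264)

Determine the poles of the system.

The poles are the roots of the denominator s^4 + 26s^3 + 250s^2 + 1256s + 3264 = 0.
Trying s = -12: the polynomial evaluates to 0, so (s + 12) is a factor.
Dividing out leaves s^3 + 14s^2 + 82s + 272 = 0.
This factors further as (s^2 + 6s + 34)(s + 8) = 0.

s = -3 + 5j, -3 - 5j, -12, -8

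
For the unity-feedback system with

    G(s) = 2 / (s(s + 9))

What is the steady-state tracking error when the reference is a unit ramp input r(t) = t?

G(s) has one pole at the origin.
This is a Type 1 system. Kv = lim_{s→0} s·G(s) = 2/9.
e_ss = 1/Kv = 1/(2/9) = 9/2 ≈ 4.500.

e_ss = 4.500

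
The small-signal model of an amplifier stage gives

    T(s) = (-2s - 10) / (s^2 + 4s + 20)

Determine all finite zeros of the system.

Set the numerator to zero: -2s - 10 = 0, i.e. -2·(s + 5) = 0.
So s = -5.

s = -5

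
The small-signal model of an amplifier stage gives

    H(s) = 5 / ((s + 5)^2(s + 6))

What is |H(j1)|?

|H(j1)| ≈ 0.03162

Substitute s = j1: numerator = 5, denominator = 134 + j84.
|H(j1)| = |5| / |134 + j84| = 5 / 158.15 ≈ 0.03162.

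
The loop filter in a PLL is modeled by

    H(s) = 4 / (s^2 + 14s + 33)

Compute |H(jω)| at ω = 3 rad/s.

Substitute s = j3: numerator = 4, denominator = 24 + j42.
|H(j3)| = |4| / |24 + j42| = 4 / 48.374 ≈ 0.08269.

|H(j3)| ≈ 0.08269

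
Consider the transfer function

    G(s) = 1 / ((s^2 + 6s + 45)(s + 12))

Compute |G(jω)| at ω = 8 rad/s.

Substitute s = j8: numerator = 1, denominator = -612 + j424.
|G(j8)| = |1| / |-612 + j424| = 1 / 744.53 ≈ 0.001343.

|G(j8)| ≈ 0.001343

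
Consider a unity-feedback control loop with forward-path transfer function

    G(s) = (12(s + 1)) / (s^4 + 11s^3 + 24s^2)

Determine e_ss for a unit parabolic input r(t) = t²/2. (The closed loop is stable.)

G(s) has 2 poles at the origin.
This is a Type 2 system. Ka = lim_{s→0} s^2·G(s) = 12/24 = 1/2.
e_ss = 1/Ka = 1/(1/2) = 2.

e_ss = 2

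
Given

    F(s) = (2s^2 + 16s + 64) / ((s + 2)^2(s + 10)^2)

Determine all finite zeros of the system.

s = -4 + 4j, -4 - 4j

Set the numerator to zero: 2s^2 + 16s + 64 = 0, i.e. 2·(s^2 + 8s + 32) = 0.
Factoring: (s^2 + 8s + 32) = 0.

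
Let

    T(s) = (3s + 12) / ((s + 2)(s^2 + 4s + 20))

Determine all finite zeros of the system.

Set the numerator to zero: 3s + 12 = 0, i.e. 3·(s + 4) = 0.
So s = -4.

s = -4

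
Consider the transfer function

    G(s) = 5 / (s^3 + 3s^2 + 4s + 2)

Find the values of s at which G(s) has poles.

s = -1 ± j, -1

The poles are the roots of the denominator s^3 + 3s^2 + 4s + 2 = 0.
Trying s = -1: the polynomial evaluates to 0, so (s + 1) is a factor.
Dividing out leaves s^2 + 2s + 2 = 0.
The quadratic formula then gives s = -1 ± 1j.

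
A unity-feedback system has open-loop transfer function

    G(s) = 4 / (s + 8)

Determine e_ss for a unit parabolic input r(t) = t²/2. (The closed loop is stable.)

e_ss = ∞

G(s) has no poles at the origin.
This is a Type 0 system; Ka = lim_{s→0} s^2·G(s) = 0, so the steady-state error for a parabola input is infinite.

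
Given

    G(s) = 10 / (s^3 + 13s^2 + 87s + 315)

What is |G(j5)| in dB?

Substitute s = j5: numerator = 10, denominator = -10 + j310.
|G(j5)| = |10| / |-10 + j310| = 10 / 310.16 ≈ 0.03224.
In decibels: 20·log₁₀(0.03224) ≈ -29.8 dB.

|G(j5)|_dB ≈ -29.8 dB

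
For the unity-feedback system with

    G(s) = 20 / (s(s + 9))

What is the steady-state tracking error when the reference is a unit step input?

e_ss = 0

G(s) has one pole at the origin.
This is a Type 1 system; for a step input the steady-state error is zero.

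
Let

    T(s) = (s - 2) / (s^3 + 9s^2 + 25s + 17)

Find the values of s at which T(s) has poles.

s = -4 + j, -4 - j, -1

The poles are the roots of the denominator s^3 + 9s^2 + 25s + 17 = 0.
Trying s = -1: the polynomial evaluates to 0, so (s + 1) is a factor.
Dividing out leaves s^2 + 8s + 17 = 0.
The quadratic formula then gives s = -4 ± 1j.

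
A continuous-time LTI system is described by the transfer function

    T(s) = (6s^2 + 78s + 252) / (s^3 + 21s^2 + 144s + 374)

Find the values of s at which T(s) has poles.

s = -5 ± 3j, -11

The poles are the roots of the denominator s^3 + 21s^2 + 144s + 374 = 0.
Trying s = -11: the polynomial evaluates to 0, so (s + 11) is a factor.
Dividing out leaves s^2 + 10s + 34 = 0.
The quadratic formula then gives s = -5 ± 3j.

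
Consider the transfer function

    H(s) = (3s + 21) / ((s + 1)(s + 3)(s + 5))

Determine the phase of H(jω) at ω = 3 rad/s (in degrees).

At s = j3: numerator = 21 + j9, denominator = -66 + j42.
∠H = ∠num − ∠den = 23.199° − (147.53°) = -124.3°.

∠H(j3) ≈ -124.3°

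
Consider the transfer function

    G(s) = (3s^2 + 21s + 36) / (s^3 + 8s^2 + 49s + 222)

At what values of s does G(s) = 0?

Set the numerator to zero: 3s^2 + 21s + 36 = 0, i.e. 3·(s^2 + 7s + 12) = 0.
Factoring: (s + 3)(s + 4) = 0.

s = -3, -4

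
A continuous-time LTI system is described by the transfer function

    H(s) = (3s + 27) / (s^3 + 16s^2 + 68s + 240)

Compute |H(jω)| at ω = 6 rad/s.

Substitute s = j6: numerator = 27 + j18, denominator = -336 + j192.
|H(j6)| = |27 + j18| / |-336 + j192| = 32.450 / 386.99 ≈ 0.08385.

|H(j6)| ≈ 0.08385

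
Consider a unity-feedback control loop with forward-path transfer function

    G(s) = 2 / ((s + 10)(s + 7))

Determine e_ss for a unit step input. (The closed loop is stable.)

G(s) has no poles at the origin.
This is a Type 0 system. Kp = lim_{s→0} G(s) = 2/70 = 1/35.
e_ss = 1/(1 + Kp) = 1/(1 + 1/35) = 35/36 ≈ 0.9722.

e_ss = 0.9722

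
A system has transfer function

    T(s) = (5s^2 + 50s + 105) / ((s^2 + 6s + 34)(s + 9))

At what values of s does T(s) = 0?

Set the numerator to zero: 5s^2 + 50s + 105 = 0, i.e. 5·(s^2 + 10s + 21) = 0.
Factoring: (s + 3)(s + 7) = 0.

s = -3, -7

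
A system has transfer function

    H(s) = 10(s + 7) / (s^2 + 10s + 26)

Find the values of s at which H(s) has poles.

The poles are the roots of the denominator s^2 + 10s + 26 = 0.
Using the quadratic formula: s = (-10 ± √(-4))/2 = -5 ± 1j.

s = -5 ± j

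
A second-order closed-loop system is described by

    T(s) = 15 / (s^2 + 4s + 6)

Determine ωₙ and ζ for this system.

Compare the denominator to the standard form s^2 + 2ζωₙs + ωₙ².
ωₙ² = 6, so ωₙ = √6 ≈ 2.449 rad/s.
2ζωₙ = 4, so ζ = 4/(2·√6) ≈ 0.8165.
With ζ = 0.8165 the response is underdamped.

ωₙ ≈ 2.449 rad/s, ζ ≈ 0.8165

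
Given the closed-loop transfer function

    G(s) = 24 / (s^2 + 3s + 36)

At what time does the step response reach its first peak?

t_p ≈ 0.5408 s

Comparing s^2 + 3s + 36 to s^2 + 2ζωₙs + ωₙ²: ωₙ = 6 rad/s and ζ = 3/(2·6) = 0.25.
ζωₙ = 3/2 = 1.5, so ω_d = ωₙ√(1−ζ²) = √(ωₙ² − (ζωₙ)²) = √(36 − 1.5²) = √33.75 ≈ 5.809 rad/s.
t_p = π/ω_d = π/5.809 ≈ 0.5408 s.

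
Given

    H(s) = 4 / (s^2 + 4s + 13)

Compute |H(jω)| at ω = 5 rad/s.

|H(j5)| ≈ 0.1715

Substitute s = j5: numerator = 4, denominator = -12 + j20.
|H(j5)| = |4| / |-12 + j20| = 4 / 23.324 ≈ 0.1715.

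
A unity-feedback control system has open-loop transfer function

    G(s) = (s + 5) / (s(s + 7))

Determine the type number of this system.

Type 1

The denominator has 1 factor of s at the origin (free integrator), so this is a Type 1 system.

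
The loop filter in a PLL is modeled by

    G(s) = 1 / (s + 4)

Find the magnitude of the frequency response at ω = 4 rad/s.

|G(j4)| ≈ 0.1768

Substitute s = j4: numerator = 1, denominator = 4 + j4.
|G(j4)| = |1| / |4 + j4| = 1 / 5.6569 ≈ 0.1768.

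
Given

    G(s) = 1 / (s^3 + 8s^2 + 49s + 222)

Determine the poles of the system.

The poles are the roots of the denominator s^3 + 8s^2 + 49s + 222 = 0.
Trying s = -6: the polynomial evaluates to 0, so (s + 6) is a factor.
Dividing out leaves s^2 + 2s + 37 = 0.
The quadratic formula then gives s = -1 ± 6j.

s = -1 ± 6j, -6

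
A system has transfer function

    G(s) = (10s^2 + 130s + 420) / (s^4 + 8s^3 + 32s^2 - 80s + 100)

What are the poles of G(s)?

s = -5 + 5j, -5 - 5j, 1 + j, 1 - j

The poles are the roots of the denominator s^4 + 8s^3 + 32s^2 - 80s + 100 = 0.
No real roots exist; factor into two real quadratics: (s^2 + 10s + 50)(s^2 - 2s + 2) = 0.
Each quadratic gives a conjugate pair via the quadratic formula.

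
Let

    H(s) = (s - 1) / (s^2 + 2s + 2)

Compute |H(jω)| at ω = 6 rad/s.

|H(j6)| ≈ 0.1687

Substitute s = j6: numerator = -1 + j6, denominator = -34 + j12.
|H(j6)| = |-1 + j6| / |-34 + j12| = 6.0828 / 36.056 ≈ 0.1687.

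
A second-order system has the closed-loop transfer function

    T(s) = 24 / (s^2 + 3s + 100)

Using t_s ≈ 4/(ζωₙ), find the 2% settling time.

t_s ≈ 2.667 s

Comparing s^2 + 3s + 100 to s^2 + 2ζωₙs + ωₙ²: ωₙ = 10 rad/s and ζ = 3/(2·10) = 0.15.
ζωₙ = 3/2 = 1.5, so t_s ≈ 4/(ζωₙ) = 4/1.5 ≈ 2.667 s.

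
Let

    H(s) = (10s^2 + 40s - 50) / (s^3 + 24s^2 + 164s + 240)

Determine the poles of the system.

s = -2, -10, -12

The poles are the roots of the denominator s^3 + 24s^2 + 164s + 240 = 0.
Trying s = -2: the polynomial evaluates to 0, so (s + 2) is a factor.
Dividing out leaves s^2 + 22s + 120 = 0.
Factoring the quadratic: (s + 10)(s + 12) = 0.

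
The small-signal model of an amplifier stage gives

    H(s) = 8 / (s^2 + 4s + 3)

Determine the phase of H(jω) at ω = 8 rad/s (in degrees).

∠H(j8) ≈ -152.3°

At s = j8: numerator = 8, denominator = -61 + j32.
∠H = ∠num − ∠den = 0° − (152.32°) = -152.3°.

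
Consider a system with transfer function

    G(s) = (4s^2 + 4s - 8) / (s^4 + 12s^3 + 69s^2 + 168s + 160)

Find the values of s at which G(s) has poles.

s = -4 + 4j, -4 - 4j, -2 + j, -2 - j

The poles are the roots of the denominator s^4 + 12s^3 + 69s^2 + 168s + 160 = 0.
No real roots exist; factor into two real quadratics: (s^2 + 8s + 32)(s^2 + 4s + 5) = 0.
Each quadratic gives a conjugate pair via the quadratic formula.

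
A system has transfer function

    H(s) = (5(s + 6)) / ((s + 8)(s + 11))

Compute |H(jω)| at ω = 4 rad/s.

Substitute s = j4: numerator = 30 + j20, denominator = 72 + j76.
|H(j4)| = |30 + j20| / |72 + j76| = 36.056 / 104.69 ≈ 0.3444.

|H(j4)| ≈ 0.3444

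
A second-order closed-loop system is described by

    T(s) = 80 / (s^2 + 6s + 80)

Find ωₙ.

ωₙ ≈ 8.944 rad/s

Compare the denominator to the standard form s^2 + 2ζωₙs + ωₙ².
ωₙ² = 80, so ωₙ = √80 ≈ 8.944 rad/s.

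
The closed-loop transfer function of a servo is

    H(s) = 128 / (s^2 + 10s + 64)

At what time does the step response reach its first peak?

t_p ≈ 0.5031 s

Comparing s^2 + 10s + 64 to s^2 + 2ζωₙs + ωₙ²: ωₙ = 8 rad/s and ζ = 10/(2·8) = 0.625.
ζωₙ = 10/2 = 5, so ω_d = ωₙ√(1−ζ²) = √(ωₙ² − (ζωₙ)²) = √(64 − 5²) = √39 ≈ 6.245 rad/s.
t_p = π/ω_d = π/6.245 ≈ 0.5031 s.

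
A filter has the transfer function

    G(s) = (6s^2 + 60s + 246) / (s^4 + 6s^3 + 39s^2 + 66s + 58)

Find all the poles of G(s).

s = -1 + j, -1 - j, -2 + 5j, -2 - 5j

The poles are the roots of the denominator s^4 + 6s^3 + 39s^2 + 66s + 58 = 0.
No real roots exist; factor into two real quadratics: (s^2 + 2s + 2)(s^2 + 4s + 29) = 0.
Each quadratic gives a conjugate pair via the quadratic formula.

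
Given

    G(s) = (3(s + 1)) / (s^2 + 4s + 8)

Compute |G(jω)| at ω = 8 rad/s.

|G(j8)| = 0.3750

Substitute s = j8: numerator = 3 + j24, denominator = -56 + j32.
|G(j8)| = |3 + j24| / |-56 + j32| = 24.187 / 64.498 = 0.3750.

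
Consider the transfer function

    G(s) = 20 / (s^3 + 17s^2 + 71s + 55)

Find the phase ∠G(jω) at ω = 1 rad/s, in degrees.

∠G(j1) ≈ -61.50°

At s = j1: numerator = 20, denominator = 38 + j70.
∠G = ∠num − ∠den = 0° − (61.504°) = -61.50°.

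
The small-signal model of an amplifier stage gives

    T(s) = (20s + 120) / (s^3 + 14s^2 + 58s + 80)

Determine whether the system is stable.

stable

The denominator s^3 + 14s^2 + 58s + 80 factors as (s^2 + 6s + 10)(s + 8), giving poles at s = -3 ± j, -8.
Since all poles lie strictly in the left half-plane, the system is stable.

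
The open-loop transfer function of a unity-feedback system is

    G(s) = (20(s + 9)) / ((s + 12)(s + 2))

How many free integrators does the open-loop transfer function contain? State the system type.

The denominator has no factor of s at the origin — no free integrator — so this is a Type 0 system.

Type 0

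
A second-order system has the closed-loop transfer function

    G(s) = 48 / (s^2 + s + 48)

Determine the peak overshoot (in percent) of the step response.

%OS ≈ 79.7%

Comparing s^2 + s + 48 to s^2 + 2ζωₙs + ωₙ²: ωₙ = √48 ≈ 6.928 rad/s and ζ = 1/(2·√48) ≈ 0.07217.
%OS = 100·exp(−πζ/√(1−ζ²)) = 100·exp(−π·0.07217/√(1−0.07217²)) ≈ 79.7%.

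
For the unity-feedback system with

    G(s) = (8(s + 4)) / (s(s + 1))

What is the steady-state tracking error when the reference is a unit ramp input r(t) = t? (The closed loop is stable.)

e_ss = 0.03125

G(s) has one pole at the origin.
This is a Type 1 system. Kv = lim_{s→0} s·G(s) = 32/1.
e_ss = 1/Kv = 1/(32) = 1/32 ≈ 0.03125.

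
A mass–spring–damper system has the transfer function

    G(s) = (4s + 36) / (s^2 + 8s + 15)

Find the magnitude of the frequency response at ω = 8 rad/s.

Substitute s = j8: numerator = 36 + j32, denominator = -49 + j64.
|G(j8)| = |36 + j32| / |-49 + j64| = 48.166 / 80.604 ≈ 0.5976.

|G(j8)| ≈ 0.5976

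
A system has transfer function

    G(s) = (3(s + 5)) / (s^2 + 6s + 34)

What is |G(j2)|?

Substitute s = j2: numerator = 15 + j6, denominator = 30 + j12.
|G(j2)| = |15 + j6| / |30 + j12| = 16.155 / 32.311 = 0.5000.

|G(j2)| = 0.5000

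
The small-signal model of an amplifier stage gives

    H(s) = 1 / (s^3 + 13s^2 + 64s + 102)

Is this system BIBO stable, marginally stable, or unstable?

stable

The denominator s^3 + 13s^2 + 64s + 102 factors as (s + 3)(s^2 + 10s + 34), giving poles at s = -3, -5 + 3j, -5 - 3j.
Since all poles lie strictly in the left half-plane, the system is stable.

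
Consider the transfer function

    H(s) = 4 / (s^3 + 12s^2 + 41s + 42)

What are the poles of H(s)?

s = -7, -2, -3

The poles are the roots of the denominator s^3 + 12s^2 + 41s + 42 = 0.
Trying s = -7: the polynomial evaluates to 0, so (s + 7) is a factor.
Dividing out leaves s^2 + 5s + 6 = 0.
Factoring the quadratic: (s + 2)(s + 3) = 0.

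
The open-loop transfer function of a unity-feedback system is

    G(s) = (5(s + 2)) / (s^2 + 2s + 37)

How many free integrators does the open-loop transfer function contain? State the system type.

The denominator has no factor of s at the origin — no free integrator — so this is a Type 0 system.

Type 0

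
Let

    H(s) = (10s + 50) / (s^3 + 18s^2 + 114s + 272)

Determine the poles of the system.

The poles are the roots of the denominator s^3 + 18s^2 + 114s + 272 = 0.
Trying s = -8: the polynomial evaluates to 0, so (s + 8) is a factor.
Dividing out leaves s^2 + 10s + 34 = 0.
The quadratic formula then gives s = -5 ± 3j.

s = -5 + 3j, -5 - 3j, -8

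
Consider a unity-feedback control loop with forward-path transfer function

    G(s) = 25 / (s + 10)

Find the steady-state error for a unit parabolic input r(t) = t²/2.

e_ss = ∞

G(s) has no poles at the origin.
This is a Type 0 system; Ka = lim_{s→0} s^2·G(s) = 0, so the steady-state error for a parabola input is infinite.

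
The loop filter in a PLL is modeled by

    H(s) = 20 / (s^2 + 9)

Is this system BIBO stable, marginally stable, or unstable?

marginally stable

The denominator s^2 + 9 factors as (s^2 + 9), giving poles at s = 3j, -3j.
Since the simple pole(s) at s = 3j, -3j lie on the jω-axis with none in the right half-plane, the system is marginally stable.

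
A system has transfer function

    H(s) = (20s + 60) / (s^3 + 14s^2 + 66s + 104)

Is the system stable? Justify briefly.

The denominator s^3 + 14s^2 + 66s + 104 factors as (s^2 + 10s + 26)(s + 4), giving poles at s = -5 + j, -5 - j, -4.
Since all poles lie strictly in the left half-plane, the system is stable.

stable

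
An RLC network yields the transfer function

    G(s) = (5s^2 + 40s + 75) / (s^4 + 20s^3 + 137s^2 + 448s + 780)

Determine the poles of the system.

s = -10, -2 + 3j, -2 - 3j, -6

The poles are the roots of the denominator s^4 + 20s^3 + 137s^2 + 448s + 780 = 0.
Trying s = -10: the polynomial evaluates to 0, so (s + 10) is a factor.
Dividing out leaves s^3 + 10s^2 + 37s + 78 = 0.
This factors further as (s^2 + 4s + 13)(s + 6) = 0.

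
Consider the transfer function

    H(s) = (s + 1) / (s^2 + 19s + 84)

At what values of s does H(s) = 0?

s = -1

Set the numerator to zero: s + 1 = 0.
So s = -1.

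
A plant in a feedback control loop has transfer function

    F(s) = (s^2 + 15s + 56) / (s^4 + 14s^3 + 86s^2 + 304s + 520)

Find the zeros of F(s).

Set the numerator to zero: s^2 + 15s + 56 = 0.
Factoring: (s + 8)(s + 7) = 0.

s = -8, -7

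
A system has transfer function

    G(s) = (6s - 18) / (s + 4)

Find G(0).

G(0) = -9/2 ≈ -4.500

Set s = 0: G(0) = (-18) / (4) = -9/2.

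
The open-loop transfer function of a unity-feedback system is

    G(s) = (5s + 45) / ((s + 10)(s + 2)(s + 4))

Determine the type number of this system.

The denominator has no factor of s at the origin — no free integrator — so this is a Type 0 system.

Type 0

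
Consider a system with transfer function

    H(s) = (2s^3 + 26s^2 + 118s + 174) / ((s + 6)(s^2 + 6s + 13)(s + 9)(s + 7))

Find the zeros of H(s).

s = -3, -5 ± 2j

Set the numerator to zero: 2s^3 + 26s^2 + 118s + 174 = 0, i.e. 2·(s^3 + 13s^2 + 59s + 87) = 0.
Factoring: (s + 3)(s^2 + 10s + 29) = 0.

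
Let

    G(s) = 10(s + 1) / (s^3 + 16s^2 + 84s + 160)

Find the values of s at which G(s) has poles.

The poles are the roots of the denominator s^3 + 16s^2 + 84s + 160 = 0.
Trying s = -8: the polynomial evaluates to 0, so (s + 8) is a factor.
Dividing out leaves s^2 + 8s + 20 = 0.
The quadratic formula then gives s = -4 ± 2j.

s = -4 ± 2j, -8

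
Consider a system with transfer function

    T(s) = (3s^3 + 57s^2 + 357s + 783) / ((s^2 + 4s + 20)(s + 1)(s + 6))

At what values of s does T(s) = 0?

Set the numerator to zero: 3s^3 + 57s^2 + 357s + 783 = 0, i.e. 3·(s^3 + 19s^2 + 119s + 261) = 0.
Factoring: (s + 9)(s^2 + 10s + 29) = 0.

s = -9, -5 ± 2j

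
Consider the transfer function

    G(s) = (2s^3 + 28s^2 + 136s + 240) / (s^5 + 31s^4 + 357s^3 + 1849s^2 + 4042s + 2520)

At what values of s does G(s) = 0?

s = -4 + 2j, -4 - 2j, -6

Set the numerator to zero: 2s^3 + 28s^2 + 136s + 240 = 0, i.e. 2·(s^3 + 14s^2 + 68s + 120) = 0.
Factoring: (s^2 + 8s + 20)(s + 6) = 0.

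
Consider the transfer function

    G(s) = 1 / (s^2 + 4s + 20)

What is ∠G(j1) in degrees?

∠G(j1) ≈ -11.89°

At s = j1: numerator = 1, denominator = 19 + j4.
∠G = ∠num − ∠den = 0° − (11.889°) = -11.89°.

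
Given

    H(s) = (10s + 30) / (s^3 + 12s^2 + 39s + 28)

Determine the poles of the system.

The poles are the roots of the denominator s^3 + 12s^2 + 39s + 28 = 0.
Trying s = -1: the polynomial evaluates to 0, so (s + 1) is a factor.
Dividing out leaves s^2 + 11s + 28 = 0.
Factoring the quadratic: (s + 4)(s + 7) = 0.

s = -1, -4, -7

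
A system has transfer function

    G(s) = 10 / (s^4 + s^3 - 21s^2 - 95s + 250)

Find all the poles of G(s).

s = -4 ± 3j, 2, 5

The poles are the roots of the denominator s^4 + s^3 - 21s^2 - 95s + 250 = 0.
Trying s = 2: the polynomial evaluates to 0, so (s - 2) is a factor.
Dividing out leaves s^3 + 3s^2 - 15s - 125 = 0.
This factors further as (s^2 + 8s + 25)(s - 5) = 0.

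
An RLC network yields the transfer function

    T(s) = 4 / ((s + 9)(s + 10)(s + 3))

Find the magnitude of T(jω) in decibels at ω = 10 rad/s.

Substitute s = j10: numerator = 4, denominator = -1930 + j470.
|T(j10)| = |4| / |-1930 + j470| = 4 / 1986.4 ≈ 0.002014.
In decibels: 20·log₁₀(0.002014) ≈ -53.9 dB.

|T(j10)|_dB ≈ -53.9 dB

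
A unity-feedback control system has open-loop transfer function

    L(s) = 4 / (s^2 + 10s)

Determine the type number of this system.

Type 1

The denominator has 1 factor of s at the origin (free integrator), so this is a Type 1 system.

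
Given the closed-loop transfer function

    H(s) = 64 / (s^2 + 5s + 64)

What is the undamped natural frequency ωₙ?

ωₙ = 8 rad/s

Compare the denominator to the standard form s^2 + 2ζωₙs + ωₙ².
ωₙ² = 64, so ωₙ = 8 rad/s.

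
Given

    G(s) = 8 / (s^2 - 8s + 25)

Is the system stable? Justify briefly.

unstable

The denominator s^2 - 8s + 25 factors as (s^2 - 8s + 25), giving poles at s = 4 + 3j, 4 - 3j.
Since the pole(s) at s = 4 ± 3j lie in the right half-plane, the system is unstable.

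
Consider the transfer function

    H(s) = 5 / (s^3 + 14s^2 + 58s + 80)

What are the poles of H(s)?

s = -3 + j, -3 - j, -8

The poles are the roots of the denominator s^3 + 14s^2 + 58s + 80 = 0.
Trying s = -8: the polynomial evaluates to 0, so (s + 8) is a factor.
Dividing out leaves s^2 + 6s + 10 = 0.
The quadratic formula then gives s = -3 ± 1j.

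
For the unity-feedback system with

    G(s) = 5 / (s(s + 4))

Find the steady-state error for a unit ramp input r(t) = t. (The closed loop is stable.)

e_ss = 0.8000

G(s) has one pole at the origin.
This is a Type 1 system. Kv = lim_{s→0} s·G(s) = 5/4.
e_ss = 1/Kv = 1/(5/4) = 4/5 ≈ 0.8000.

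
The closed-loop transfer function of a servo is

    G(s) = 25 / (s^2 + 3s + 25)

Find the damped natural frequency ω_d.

Comparing s^2 + 3s + 25 to s^2 + 2ζωₙs + ωₙ²: ωₙ = 5 rad/s and ζ = 3/(2·5) = 0.3.
ζωₙ = 3/2 = 1.5, so ω_d = ωₙ√(1−ζ²) = √(ωₙ² − (ζωₙ)²) = √(25 − 1.5²) = √22.75 ≈ 4.770 rad/s.

ω_d ≈ 4.770 rad/s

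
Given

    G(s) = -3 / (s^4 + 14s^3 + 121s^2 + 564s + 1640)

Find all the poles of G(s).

The poles are the roots of the denominator s^4 + 14s^3 + 121s^2 + 564s + 1640 = 0.
No real roots exist; factor into two real quadratics: (s^2 + 10s + 41)(s^2 + 4s + 40) = 0.
Each quadratic gives a conjugate pair via the quadratic formula.

s = -5 ± 4j, -2 ± 6j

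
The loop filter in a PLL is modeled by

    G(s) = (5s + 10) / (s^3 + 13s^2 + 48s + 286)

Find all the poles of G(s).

The poles are the roots of the denominator s^3 + 13s^2 + 48s + 286 = 0.
Trying s = -11: the polynomial evaluates to 0, so (s + 11) is a factor.
Dividing out leaves s^2 + 2s + 26 = 0.
The quadratic formula then gives s = -1 ± 5j.

s = -1 ± 5j, -11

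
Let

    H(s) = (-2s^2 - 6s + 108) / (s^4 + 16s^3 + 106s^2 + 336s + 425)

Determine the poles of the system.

The poles are the roots of the denominator s^4 + 16s^3 + 106s^2 + 336s + 425 = 0.
No real roots exist; factor into two real quadratics: (s^2 + 8s + 25)(s^2 + 8s + 17) = 0.
Each quadratic gives a conjugate pair via the quadratic formula.

s = -4 + 3j, -4 - 3j, -4 + j, -4 - j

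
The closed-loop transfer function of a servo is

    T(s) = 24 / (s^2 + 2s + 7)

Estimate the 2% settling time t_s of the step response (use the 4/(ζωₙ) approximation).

t_s ≈ 4 s

Comparing s^2 + 2s + 7 to s^2 + 2ζωₙs + ωₙ²: ωₙ = √7 ≈ 2.646 rad/s and ζ = 2/(2·√7) ≈ 0.3780.
ζωₙ = 2/2 = 1, so t_s ≈ 4/(ζωₙ) = 4/1 = 4 s.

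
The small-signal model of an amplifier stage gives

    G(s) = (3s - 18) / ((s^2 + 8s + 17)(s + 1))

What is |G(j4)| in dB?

|G(j4)|_dB ≈ -15.7 dB

Substitute s = j4: numerator = -18 + j12, denominator = -127 + j36.
|G(j4)| = |-18 + j12| / |-127 + j36| = 21.633 / 132.00 ≈ 0.1639.
In decibels: 20·log₁₀(0.1639) ≈ -15.7 dB.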